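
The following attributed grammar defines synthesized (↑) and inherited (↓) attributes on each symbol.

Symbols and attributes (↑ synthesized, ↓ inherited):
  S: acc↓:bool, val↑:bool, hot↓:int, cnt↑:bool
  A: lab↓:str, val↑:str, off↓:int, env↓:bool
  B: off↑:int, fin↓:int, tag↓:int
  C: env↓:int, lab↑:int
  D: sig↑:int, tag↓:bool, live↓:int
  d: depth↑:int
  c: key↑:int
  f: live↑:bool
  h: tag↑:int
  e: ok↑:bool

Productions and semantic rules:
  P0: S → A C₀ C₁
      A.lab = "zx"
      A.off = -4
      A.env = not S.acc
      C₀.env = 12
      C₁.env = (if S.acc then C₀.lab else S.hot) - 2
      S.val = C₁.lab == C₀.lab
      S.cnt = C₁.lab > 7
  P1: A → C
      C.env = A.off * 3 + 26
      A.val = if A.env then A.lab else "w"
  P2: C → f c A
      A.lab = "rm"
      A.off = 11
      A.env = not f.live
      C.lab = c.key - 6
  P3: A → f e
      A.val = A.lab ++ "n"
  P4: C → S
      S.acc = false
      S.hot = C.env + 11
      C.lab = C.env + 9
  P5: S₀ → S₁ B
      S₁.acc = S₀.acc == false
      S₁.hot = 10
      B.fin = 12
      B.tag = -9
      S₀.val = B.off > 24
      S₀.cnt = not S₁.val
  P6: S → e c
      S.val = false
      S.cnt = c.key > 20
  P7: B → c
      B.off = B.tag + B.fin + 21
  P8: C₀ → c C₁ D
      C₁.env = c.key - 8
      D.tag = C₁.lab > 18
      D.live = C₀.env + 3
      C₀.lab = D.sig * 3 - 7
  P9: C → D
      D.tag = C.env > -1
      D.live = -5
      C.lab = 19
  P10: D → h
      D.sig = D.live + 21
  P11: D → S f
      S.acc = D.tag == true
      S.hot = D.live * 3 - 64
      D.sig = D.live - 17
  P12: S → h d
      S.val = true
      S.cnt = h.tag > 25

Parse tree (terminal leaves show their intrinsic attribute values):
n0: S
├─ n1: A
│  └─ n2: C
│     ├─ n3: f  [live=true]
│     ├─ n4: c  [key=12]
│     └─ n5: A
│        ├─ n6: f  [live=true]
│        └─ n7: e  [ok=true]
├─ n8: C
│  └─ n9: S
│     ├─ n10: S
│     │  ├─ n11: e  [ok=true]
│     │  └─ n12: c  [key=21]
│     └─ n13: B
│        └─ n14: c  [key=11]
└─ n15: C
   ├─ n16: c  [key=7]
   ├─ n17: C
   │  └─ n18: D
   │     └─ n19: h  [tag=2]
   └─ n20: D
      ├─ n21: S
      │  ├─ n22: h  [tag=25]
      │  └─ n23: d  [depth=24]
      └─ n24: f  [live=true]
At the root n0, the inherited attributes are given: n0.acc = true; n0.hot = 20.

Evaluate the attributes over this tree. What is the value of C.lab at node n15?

1. n0.acc = true  [given at root]
2. n0.hot = 20  [given at root]
3. n1.lab = "zx"  ["zx"]
4. n1.off = -4  [-4]
5. n1.env = false  [not S.acc]
6. n2.env = 14  [A.off * 3 + 26]
7. n3.live = true  [terminal]
8. n4.key = 12  [terminal]
9. n5.lab = "rm"  ["rm"]
10. n5.off = 11  [11]
11. n5.env = false  [not f.live]
12. n6.live = true  [terminal]
13. n7.ok = true  [terminal]
14. n5.val = "rmn"  [A.lab ++ "n"]
15. n2.lab = 6  [c.key - 6]
16. n1.val = "w"  [if A.env then A.lab else "w"]
17. n8.env = 12  [12]
18. n9.acc = false  [false]
19. n9.hot = 23  [C.env + 11]
20. n10.acc = true  [S₀.acc == false]
21. n10.hot = 10  [10]
22. n11.ok = true  [terminal]
23. n12.key = 21  [terminal]
24. n10.val = false  [false]
25. n10.cnt = true  [c.key > 20]
26. n13.fin = 12  [12]
27. n13.tag = -9  [-9]
28. n14.key = 11  [terminal]
29. n13.off = 24  [B.tag + B.fin + 21]
30. n9.val = false  [B.off > 24]
31. n9.cnt = true  [not S₁.val]
32. n8.lab = 21  [C.env + 9]
33. n15.env = 19  [(if S.acc then C₀.lab else S.hot) - 2]
34. n16.key = 7  [terminal]
35. n17.env = -1  [c.key - 8]
36. n18.tag = false  [C.env > -1]
37. n18.live = -5  [-5]
38. n19.tag = 2  [terminal]
39. n18.sig = 16  [D.live + 21]
40. n17.lab = 19  [19]
41. n20.tag = true  [C₁.lab > 18]
42. n20.live = 22  [C₀.env + 3]
43. n21.acc = true  [D.tag == true]
44. n21.hot = 2  [D.live * 3 - 64]
45. n22.tag = 25  [terminal]
46. n23.depth = 24  [terminal]
47. n21.val = true  [true]
48. n21.cnt = false  [h.tag > 25]
49. n24.live = true  [terminal]
50. n20.sig = 5  [D.live - 17]
51. n15.lab = 8  [D.sig * 3 - 7]
52. n0.val = false  [C₁.lab == C₀.lab]
53. n0.cnt = true  [C₁.lab > 7]

8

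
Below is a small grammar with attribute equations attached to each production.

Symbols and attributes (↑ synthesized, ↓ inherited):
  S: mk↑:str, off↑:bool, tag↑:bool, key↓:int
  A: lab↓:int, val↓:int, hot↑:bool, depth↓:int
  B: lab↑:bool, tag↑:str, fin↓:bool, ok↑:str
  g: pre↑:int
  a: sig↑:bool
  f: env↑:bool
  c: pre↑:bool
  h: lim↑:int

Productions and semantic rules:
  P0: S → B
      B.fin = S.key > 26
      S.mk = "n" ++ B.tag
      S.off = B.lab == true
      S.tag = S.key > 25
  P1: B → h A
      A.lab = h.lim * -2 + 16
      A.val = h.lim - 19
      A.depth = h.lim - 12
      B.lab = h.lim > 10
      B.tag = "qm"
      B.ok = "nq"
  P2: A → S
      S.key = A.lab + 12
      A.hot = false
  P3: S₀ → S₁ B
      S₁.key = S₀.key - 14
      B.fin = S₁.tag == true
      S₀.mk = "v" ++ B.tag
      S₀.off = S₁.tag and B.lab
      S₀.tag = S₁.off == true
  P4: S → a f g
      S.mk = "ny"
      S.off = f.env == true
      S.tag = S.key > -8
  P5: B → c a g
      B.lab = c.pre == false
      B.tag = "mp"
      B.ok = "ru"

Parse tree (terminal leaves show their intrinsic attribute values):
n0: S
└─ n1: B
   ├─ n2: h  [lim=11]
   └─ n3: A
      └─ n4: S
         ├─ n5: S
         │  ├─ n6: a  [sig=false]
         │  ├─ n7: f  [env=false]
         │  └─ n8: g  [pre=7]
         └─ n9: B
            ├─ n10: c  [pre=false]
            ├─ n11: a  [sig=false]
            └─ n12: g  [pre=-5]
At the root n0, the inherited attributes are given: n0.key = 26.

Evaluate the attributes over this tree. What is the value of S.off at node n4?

1. n0.key = 26  [given at root]
2. n1.fin = false  [S.key > 26]
3. n2.lim = 11  [terminal]
4. n3.lab = -6  [h.lim * -2 + 16]
5. n3.val = -8  [h.lim - 19]
6. n3.depth = -1  [h.lim - 12]
7. n4.key = 6  [A.lab + 12]
8. n5.key = -8  [S₀.key - 14]
9. n6.sig = false  [terminal]
10. n7.env = false  [terminal]
11. n8.pre = 7  [terminal]
12. n5.mk = "ny"  ["ny"]
13. n5.off = false  [f.env == true]
14. n5.tag = false  [S.key > -8]
15. n9.fin = false  [S₁.tag == true]
16. n10.pre = false  [terminal]
17. n11.sig = false  [terminal]
18. n12.pre = -5  [terminal]
19. n9.lab = true  [c.pre == false]
20. n9.tag = "mp"  ["mp"]
21. n9.ok = "ru"  ["ru"]
22. n4.mk = "vmp"  ["v" ++ B.tag]
23. n4.off = false  [S₁.tag and B.lab]
24. n4.tag = false  [S₁.off == true]
25. n3.hot = false  [false]
26. n1.lab = true  [h.lim > 10]
27. n1.tag = "qm"  ["qm"]
28. n1.ok = "nq"  ["nq"]
29. n0.mk = "nqm"  ["n" ++ B.tag]
30. n0.off = true  [B.lab == true]
31. n0.tag = true  [S.key > 25]

false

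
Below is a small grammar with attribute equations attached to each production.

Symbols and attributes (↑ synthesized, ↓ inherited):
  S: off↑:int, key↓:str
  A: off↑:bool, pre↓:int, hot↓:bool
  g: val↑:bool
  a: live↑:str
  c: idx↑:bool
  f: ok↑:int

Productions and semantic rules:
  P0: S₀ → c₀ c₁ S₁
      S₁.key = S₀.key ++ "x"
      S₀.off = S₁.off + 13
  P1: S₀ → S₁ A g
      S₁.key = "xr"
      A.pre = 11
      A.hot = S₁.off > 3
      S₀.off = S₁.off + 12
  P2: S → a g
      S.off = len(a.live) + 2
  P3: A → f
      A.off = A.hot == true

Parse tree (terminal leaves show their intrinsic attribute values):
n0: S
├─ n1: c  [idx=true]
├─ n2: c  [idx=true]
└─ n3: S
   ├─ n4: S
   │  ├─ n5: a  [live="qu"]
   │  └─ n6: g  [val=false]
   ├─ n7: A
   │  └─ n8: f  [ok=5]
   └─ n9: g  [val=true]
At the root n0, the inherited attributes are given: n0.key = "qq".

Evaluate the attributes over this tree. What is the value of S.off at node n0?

1. n0.key = "qq"  [given at root]
2. n1.idx = true  [terminal]
3. n2.idx = true  [terminal]
4. n3.key = "qqx"  [S₀.key ++ "x"]
5. n4.key = "xr"  ["xr"]
6. n5.live = "qu"  [terminal]
7. n6.val = false  [terminal]
8. n4.off = 4  [len(a.live) + 2]
9. n7.pre = 11  [11]
10. n7.hot = true  [S₁.off > 3]
11. n8.ok = 5  [terminal]
12. n7.off = true  [A.hot == true]
13. n9.val = true  [terminal]
14. n3.off = 16  [S₁.off + 12]
15. n0.off = 29  [S₁.off + 13]

29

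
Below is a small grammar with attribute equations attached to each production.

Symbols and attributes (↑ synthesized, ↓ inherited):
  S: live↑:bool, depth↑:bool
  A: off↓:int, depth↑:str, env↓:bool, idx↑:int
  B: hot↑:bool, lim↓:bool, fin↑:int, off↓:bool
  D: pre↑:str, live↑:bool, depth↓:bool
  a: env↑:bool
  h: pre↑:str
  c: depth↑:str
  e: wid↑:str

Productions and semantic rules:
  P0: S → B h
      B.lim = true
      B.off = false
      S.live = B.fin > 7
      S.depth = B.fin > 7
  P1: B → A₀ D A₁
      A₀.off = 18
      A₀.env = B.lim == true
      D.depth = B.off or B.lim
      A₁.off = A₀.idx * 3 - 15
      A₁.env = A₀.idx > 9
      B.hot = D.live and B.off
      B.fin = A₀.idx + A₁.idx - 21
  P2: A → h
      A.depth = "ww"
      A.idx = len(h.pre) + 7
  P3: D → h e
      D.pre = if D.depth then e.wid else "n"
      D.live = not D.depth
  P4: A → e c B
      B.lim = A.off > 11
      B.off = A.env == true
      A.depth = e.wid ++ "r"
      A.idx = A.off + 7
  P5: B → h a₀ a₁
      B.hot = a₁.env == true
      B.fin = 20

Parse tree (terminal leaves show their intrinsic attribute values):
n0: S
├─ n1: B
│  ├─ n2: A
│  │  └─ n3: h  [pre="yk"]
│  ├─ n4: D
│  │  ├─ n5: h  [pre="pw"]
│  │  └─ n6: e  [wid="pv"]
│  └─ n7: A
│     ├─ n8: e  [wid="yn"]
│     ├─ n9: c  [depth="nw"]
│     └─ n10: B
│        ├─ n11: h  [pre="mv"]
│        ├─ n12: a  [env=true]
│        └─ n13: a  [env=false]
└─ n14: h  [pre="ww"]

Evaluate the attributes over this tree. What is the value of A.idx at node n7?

19

1. n1.lim = true  [true]
2. n1.off = false  [false]
3. n2.off = 18  [18]
4. n2.env = true  [B.lim == true]
5. n3.pre = "yk"  [terminal]
6. n2.depth = "ww"  ["ww"]
7. n2.idx = 9  [len(h.pre) + 7]
8. n4.depth = true  [B.off or B.lim]
9. n5.pre = "pw"  [terminal]
10. n6.wid = "pv"  [terminal]
11. n4.pre = "pv"  [if D.depth then e.wid else "n"]
12. n4.live = false  [not D.depth]
13. n7.off = 12  [A₀.idx * 3 - 15]
14. n7.env = false  [A₀.idx > 9]
15. n8.wid = "yn"  [terminal]
16. n9.depth = "nw"  [terminal]
17. n10.lim = true  [A.off > 11]
18. n10.off = false  [A.env == true]
19. n11.pre = "mv"  [terminal]
20. n12.env = true  [terminal]
21. n13.env = false  [terminal]
22. n10.hot = false  [a₁.env == true]
23. n10.fin = 20  [20]
24. n7.depth = "ynr"  [e.wid ++ "r"]
25. n7.idx = 19  [A.off + 7]
26. n1.hot = false  [D.live and B.off]
27. n1.fin = 7  [A₀.idx + A₁.idx - 21]
28. n14.pre = "ww"  [terminal]
29. n0.live = false  [B.fin > 7]
30. n0.depth = false  [B.fin > 7]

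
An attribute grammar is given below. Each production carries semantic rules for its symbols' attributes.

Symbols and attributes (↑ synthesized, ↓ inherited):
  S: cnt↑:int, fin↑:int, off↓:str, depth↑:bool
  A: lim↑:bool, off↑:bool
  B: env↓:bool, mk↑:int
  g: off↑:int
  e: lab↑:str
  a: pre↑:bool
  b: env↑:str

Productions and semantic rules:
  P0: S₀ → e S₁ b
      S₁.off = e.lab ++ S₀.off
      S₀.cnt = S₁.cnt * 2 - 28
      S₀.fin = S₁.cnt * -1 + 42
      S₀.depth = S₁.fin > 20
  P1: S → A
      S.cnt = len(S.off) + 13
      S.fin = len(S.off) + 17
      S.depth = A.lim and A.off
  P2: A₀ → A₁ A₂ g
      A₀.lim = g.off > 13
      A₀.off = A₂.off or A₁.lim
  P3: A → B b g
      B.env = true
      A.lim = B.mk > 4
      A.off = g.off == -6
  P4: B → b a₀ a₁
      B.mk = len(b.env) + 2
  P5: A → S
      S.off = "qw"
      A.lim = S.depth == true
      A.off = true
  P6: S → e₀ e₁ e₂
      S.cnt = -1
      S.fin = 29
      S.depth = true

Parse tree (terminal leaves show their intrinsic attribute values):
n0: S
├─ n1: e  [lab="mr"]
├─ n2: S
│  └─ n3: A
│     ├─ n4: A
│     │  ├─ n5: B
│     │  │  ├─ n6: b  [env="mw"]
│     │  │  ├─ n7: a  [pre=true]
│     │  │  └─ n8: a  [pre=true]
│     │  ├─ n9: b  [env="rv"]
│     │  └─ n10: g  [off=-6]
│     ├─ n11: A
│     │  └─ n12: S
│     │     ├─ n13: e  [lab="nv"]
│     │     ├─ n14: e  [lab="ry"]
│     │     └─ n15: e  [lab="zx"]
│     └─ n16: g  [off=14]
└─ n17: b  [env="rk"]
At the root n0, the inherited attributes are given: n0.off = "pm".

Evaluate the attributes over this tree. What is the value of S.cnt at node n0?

6

1. n0.off = "pm"  [given at root]
2. n1.lab = "mr"  [terminal]
3. n2.off = "mrpm"  [e.lab ++ S₀.off]
4. n5.env = true  [true]
5. n6.env = "mw"  [terminal]
6. n7.pre = true  [terminal]
7. n8.pre = true  [terminal]
8. n5.mk = 4  [len(b.env) + 2]
9. n9.env = "rv"  [terminal]
10. n10.off = -6  [terminal]
11. n4.lim = false  [B.mk > 4]
12. n4.off = true  [g.off == -6]
13. n12.off = "qw"  ["qw"]
14. n13.lab = "nv"  [terminal]
15. n14.lab = "ry"  [terminal]
16. n15.lab = "zx"  [terminal]
17. n12.cnt = -1  [-1]
18. n12.fin = 29  [29]
19. n12.depth = true  [true]
20. n11.lim = true  [S.depth == true]
21. n11.off = true  [true]
22. n16.off = 14  [terminal]
23. n3.lim = true  [g.off > 13]
24. n3.off = true  [A₂.off or A₁.lim]
25. n2.cnt = 17  [len(S.off) + 13]
26. n2.fin = 21  [len(S.off) + 17]
27. n2.depth = true  [A.lim and A.off]
28. n17.env = "rk"  [terminal]
29. n0.cnt = 6  [S₁.cnt * 2 - 28]
30. n0.fin = 25  [S₁.cnt * -1 + 42]
31. n0.depth = true  [S₁.fin > 20]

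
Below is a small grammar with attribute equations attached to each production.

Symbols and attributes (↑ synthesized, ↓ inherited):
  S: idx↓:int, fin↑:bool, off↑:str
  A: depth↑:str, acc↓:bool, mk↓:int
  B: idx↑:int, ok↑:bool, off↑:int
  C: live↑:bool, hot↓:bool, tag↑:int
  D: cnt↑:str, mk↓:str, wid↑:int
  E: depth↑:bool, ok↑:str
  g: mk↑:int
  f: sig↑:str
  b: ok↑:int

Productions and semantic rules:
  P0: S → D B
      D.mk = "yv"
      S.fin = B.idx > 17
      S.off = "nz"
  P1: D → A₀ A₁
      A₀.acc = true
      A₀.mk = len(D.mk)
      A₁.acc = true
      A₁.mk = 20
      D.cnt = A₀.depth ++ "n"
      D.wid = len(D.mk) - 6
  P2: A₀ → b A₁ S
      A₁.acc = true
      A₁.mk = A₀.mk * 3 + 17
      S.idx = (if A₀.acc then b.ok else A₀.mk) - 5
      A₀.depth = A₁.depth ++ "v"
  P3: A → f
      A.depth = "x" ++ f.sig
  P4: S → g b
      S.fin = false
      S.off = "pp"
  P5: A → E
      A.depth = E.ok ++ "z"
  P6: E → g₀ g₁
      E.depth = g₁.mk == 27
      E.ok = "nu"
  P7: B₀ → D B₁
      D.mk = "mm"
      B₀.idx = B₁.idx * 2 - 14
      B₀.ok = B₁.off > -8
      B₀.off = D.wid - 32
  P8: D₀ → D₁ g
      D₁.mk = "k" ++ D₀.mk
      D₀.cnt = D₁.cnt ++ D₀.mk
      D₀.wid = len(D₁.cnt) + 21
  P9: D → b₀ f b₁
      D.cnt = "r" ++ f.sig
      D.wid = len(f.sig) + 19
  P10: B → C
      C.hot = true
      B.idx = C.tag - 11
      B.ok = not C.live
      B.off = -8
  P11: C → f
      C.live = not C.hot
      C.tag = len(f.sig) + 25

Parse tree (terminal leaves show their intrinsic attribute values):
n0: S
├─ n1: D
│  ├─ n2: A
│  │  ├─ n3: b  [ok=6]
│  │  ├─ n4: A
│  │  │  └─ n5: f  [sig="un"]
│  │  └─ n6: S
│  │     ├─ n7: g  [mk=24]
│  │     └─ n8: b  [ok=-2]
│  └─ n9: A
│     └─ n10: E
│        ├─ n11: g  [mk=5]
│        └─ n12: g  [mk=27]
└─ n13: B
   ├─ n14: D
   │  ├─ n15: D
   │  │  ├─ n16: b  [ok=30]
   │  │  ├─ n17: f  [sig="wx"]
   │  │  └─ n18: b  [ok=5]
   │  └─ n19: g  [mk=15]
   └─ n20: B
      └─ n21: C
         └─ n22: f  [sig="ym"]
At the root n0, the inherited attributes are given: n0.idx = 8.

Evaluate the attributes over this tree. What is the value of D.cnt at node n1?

"xunvn"

1. n0.idx = 8  [given at root]
2. n1.mk = "yv"  ["yv"]
3. n2.acc = true  [true]
4. n2.mk = 2  [len(D.mk)]
5. n3.ok = 6  [terminal]
6. n4.acc = true  [true]
7. n4.mk = 23  [A₀.mk * 3 + 17]
8. n5.sig = "un"  [terminal]
9. n4.depth = "xun"  ["x" ++ f.sig]
10. n6.idx = 1  [(if A₀.acc then b.ok else A₀.mk) - 5]
11. n7.mk = 24  [terminal]
12. n8.ok = -2  [terminal]
13. n6.fin = false  [false]
14. n6.off = "pp"  ["pp"]
15. n2.depth = "xunv"  [A₁.depth ++ "v"]
16. n9.acc = true  [true]
17. n9.mk = 20  [20]
18. n11.mk = 5  [terminal]
19. n12.mk = 27  [terminal]
20. n10.depth = true  [g₁.mk == 27]
21. n10.ok = "nu"  ["nu"]
22. n9.depth = "nuz"  [E.ok ++ "z"]
23. n1.cnt = "xunvn"  [A₀.depth ++ "n"]
24. n1.wid = -4  [len(D.mk) - 6]
25. n14.mk = "mm"  ["mm"]
26. n15.mk = "kmm"  ["k" ++ D₀.mk]
27. n16.ok = 30  [terminal]
28. n17.sig = "wx"  [terminal]
29. n18.ok = 5  [terminal]
30. n15.cnt = "rwx"  ["r" ++ f.sig]
31. n15.wid = 21  [len(f.sig) + 19]
32. n19.mk = 15  [terminal]
33. n14.cnt = "rwxmm"  [D₁.cnt ++ D₀.mk]
34. n14.wid = 24  [len(D₁.cnt) + 21]
35. n21.hot = true  [true]
36. n22.sig = "ym"  [terminal]
37. n21.live = false  [not C.hot]
38. n21.tag = 27  [len(f.sig) + 25]
39. n20.idx = 16  [C.tag - 11]
40. n20.ok = true  [not C.live]
41. n20.off = -8  [-8]
42. n13.idx = 18  [B₁.idx * 2 - 14]
43. n13.ok = false  [B₁.off > -8]
44. n13.off = -8  [D.wid - 32]
45. n0.fin = true  [B.idx > 17]
46. n0.off = "nz"  ["nz"]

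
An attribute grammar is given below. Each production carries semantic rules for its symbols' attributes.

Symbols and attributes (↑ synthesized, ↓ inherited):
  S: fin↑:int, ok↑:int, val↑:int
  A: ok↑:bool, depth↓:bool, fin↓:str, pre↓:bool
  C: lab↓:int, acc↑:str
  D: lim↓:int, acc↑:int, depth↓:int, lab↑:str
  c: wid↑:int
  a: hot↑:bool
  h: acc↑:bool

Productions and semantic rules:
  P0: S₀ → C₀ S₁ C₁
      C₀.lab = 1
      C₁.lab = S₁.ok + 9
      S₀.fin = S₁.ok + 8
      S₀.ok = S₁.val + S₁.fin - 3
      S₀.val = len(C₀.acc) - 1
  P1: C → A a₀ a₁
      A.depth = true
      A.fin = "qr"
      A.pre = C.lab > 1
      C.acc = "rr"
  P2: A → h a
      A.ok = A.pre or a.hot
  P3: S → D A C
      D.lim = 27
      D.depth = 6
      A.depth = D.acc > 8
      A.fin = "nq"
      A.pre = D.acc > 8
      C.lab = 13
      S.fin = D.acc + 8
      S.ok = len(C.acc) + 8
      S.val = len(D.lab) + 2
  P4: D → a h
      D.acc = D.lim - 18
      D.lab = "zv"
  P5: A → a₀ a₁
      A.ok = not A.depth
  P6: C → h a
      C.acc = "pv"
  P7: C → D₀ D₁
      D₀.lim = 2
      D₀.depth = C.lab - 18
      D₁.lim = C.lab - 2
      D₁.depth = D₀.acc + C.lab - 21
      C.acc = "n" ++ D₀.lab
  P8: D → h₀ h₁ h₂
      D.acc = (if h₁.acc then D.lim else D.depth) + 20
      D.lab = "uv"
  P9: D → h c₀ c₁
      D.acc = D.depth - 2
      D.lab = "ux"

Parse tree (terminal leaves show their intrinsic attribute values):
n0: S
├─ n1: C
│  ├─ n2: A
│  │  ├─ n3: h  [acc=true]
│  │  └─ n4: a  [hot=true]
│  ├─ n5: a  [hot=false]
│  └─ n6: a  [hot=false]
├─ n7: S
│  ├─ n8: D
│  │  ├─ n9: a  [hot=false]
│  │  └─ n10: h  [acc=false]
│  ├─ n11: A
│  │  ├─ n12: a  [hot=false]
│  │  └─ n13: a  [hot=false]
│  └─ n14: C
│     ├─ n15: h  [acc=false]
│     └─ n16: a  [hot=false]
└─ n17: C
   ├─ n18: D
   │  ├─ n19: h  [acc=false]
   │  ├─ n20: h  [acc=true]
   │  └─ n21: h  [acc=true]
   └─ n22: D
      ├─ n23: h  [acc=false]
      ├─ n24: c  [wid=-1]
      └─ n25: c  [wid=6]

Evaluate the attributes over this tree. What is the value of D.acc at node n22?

18

1. n1.lab = 1  [1]
2. n2.depth = true  [true]
3. n2.fin = "qr"  ["qr"]
4. n2.pre = false  [C.lab > 1]
5. n3.acc = true  [terminal]
6. n4.hot = true  [terminal]
7. n2.ok = true  [A.pre or a.hot]
8. n5.hot = false  [terminal]
9. n6.hot = false  [terminal]
10. n1.acc = "rr"  ["rr"]
11. n8.lim = 27  [27]
12. n8.depth = 6  [6]
13. n9.hot = false  [terminal]
14. n10.acc = false  [terminal]
15. n8.acc = 9  [D.lim - 18]
16. n8.lab = "zv"  ["zv"]
17. n11.depth = true  [D.acc > 8]
18. n11.fin = "nq"  ["nq"]
19. n11.pre = true  [D.acc > 8]
20. n12.hot = false  [terminal]
21. n13.hot = false  [terminal]
22. n11.ok = false  [not A.depth]
23. n14.lab = 13  [13]
24. n15.acc = false  [terminal]
25. n16.hot = false  [terminal]
26. n14.acc = "pv"  ["pv"]
27. n7.fin = 17  [D.acc + 8]
28. n7.ok = 10  [len(C.acc) + 8]
29. n7.val = 4  [len(D.lab) + 2]
30. n17.lab = 19  [S₁.ok + 9]
31. n18.lim = 2  [2]
32. n18.depth = 1  [C.lab - 18]
33. n19.acc = false  [terminal]
34. n20.acc = true  [terminal]
35. n21.acc = true  [terminal]
36. n18.acc = 22  [(if h₁.acc then D.lim else D.depth) + 20]
37. n18.lab = "uv"  ["uv"]
38. n22.lim = 17  [C.lab - 2]
39. n22.depth = 20  [D₀.acc + C.lab - 21]
40. n23.acc = false  [terminal]
41. n24.wid = -1  [terminal]
42. n25.wid = 6  [terminal]
43. n22.acc = 18  [D.depth - 2]
44. n22.lab = "ux"  ["ux"]
45. n17.acc = "nuv"  ["n" ++ D₀.lab]
46. n0.fin = 18  [S₁.ok + 8]
47. n0.ok = 18  [S₁.val + S₁.fin - 3]
48. n0.val = 1  [len(C₀.acc) - 1]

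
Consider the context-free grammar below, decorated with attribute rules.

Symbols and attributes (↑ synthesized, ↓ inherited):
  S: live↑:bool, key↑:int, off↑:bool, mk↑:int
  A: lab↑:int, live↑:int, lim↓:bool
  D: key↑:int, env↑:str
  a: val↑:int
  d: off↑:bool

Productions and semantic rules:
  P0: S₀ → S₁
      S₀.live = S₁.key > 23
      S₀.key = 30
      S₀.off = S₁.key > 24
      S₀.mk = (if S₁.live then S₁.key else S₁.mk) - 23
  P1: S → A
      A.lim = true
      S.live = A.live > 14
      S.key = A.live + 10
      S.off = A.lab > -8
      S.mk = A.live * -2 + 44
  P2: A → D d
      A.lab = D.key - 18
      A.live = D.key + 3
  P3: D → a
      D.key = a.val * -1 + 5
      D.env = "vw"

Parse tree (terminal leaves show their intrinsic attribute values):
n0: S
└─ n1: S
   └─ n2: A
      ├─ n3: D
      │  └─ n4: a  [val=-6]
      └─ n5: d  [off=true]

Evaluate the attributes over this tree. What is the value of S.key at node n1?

1. n2.lim = true  [true]
2. n4.val = -6  [terminal]
3. n3.key = 11  [a.val * -1 + 5]
4. n3.env = "vw"  ["vw"]
5. n5.off = true  [terminal]
6. n2.lab = -7  [D.key - 18]
7. n2.live = 14  [D.key + 3]
8. n1.live = false  [A.live > 14]
9. n1.key = 24  [A.live + 10]
10. n1.off = true  [A.lab > -8]
11. n1.mk = 16  [A.live * -2 + 44]
12. n0.live = true  [S₁.key > 23]
13. n0.key = 30  [30]
14. n0.off = false  [S₁.key > 24]
15. n0.mk = -7  [(if S₁.live then S₁.key else S₁.mk) - 23]

24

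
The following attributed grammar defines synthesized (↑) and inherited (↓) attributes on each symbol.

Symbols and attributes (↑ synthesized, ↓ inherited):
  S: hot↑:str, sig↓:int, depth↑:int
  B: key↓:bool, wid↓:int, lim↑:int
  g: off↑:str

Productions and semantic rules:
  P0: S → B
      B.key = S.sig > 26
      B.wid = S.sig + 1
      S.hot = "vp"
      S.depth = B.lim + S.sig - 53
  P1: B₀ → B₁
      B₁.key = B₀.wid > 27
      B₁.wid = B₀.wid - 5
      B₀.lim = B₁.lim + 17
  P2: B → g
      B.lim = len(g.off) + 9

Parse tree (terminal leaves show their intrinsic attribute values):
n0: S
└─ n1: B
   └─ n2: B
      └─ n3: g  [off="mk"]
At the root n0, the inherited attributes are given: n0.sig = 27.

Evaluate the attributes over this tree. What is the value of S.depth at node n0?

1. n0.sig = 27  [given at root]
2. n1.key = true  [S.sig > 26]
3. n1.wid = 28  [S.sig + 1]
4. n2.key = true  [B₀.wid > 27]
5. n2.wid = 23  [B₀.wid - 5]
6. n3.off = "mk"  [terminal]
7. n2.lim = 11  [len(g.off) + 9]
8. n1.lim = 28  [B₁.lim + 17]
9. n0.hot = "vp"  ["vp"]
10. n0.depth = 2  [B.lim + S.sig - 53]

2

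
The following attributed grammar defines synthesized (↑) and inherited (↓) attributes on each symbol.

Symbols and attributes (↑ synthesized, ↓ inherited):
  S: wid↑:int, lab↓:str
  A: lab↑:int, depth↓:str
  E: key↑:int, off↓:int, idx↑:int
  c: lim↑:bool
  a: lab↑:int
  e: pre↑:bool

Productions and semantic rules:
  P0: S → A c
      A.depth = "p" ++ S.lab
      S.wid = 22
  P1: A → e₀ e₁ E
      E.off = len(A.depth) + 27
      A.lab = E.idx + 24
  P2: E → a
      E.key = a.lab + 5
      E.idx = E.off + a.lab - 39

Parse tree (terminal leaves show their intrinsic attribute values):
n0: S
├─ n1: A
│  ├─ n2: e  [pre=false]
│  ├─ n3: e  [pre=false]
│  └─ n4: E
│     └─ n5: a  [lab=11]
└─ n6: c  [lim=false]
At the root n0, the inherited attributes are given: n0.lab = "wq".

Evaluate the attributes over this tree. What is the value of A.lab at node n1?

26

1. n0.lab = "wq"  [given at root]
2. n1.depth = "pwq"  ["p" ++ S.lab]
3. n2.pre = false  [terminal]
4. n3.pre = false  [terminal]
5. n4.off = 30  [len(A.depth) + 27]
6. n5.lab = 11  [terminal]
7. n4.key = 16  [a.lab + 5]
8. n4.idx = 2  [E.off + a.lab - 39]
9. n1.lab = 26  [E.idx + 24]
10. n6.lim = false  [terminal]
11. n0.wid = 22  [22]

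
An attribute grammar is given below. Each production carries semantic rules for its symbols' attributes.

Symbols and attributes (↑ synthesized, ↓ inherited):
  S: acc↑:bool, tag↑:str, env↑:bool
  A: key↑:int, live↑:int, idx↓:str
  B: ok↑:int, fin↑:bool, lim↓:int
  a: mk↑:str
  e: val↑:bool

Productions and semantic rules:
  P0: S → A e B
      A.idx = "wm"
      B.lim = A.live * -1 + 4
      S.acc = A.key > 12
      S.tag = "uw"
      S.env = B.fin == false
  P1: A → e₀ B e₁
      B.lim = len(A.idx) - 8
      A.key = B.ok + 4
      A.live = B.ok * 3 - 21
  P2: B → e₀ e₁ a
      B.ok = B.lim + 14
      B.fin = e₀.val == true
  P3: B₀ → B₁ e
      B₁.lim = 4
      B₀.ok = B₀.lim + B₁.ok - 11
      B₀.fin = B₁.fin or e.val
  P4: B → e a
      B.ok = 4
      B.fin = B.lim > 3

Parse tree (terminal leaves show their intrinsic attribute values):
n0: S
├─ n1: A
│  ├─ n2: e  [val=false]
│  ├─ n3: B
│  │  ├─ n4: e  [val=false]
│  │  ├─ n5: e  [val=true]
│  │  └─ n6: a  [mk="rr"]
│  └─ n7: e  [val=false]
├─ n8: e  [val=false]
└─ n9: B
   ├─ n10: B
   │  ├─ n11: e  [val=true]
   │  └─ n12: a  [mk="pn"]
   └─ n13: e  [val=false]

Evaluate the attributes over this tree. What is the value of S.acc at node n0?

1. n1.idx = "wm"  ["wm"]
2. n2.val = false  [terminal]
3. n3.lim = -6  [len(A.idx) - 8]
4. n4.val = false  [terminal]
5. n5.val = true  [terminal]
6. n6.mk = "rr"  [terminal]
7. n3.ok = 8  [B.lim + 14]
8. n3.fin = false  [e₀.val == true]
9. n7.val = false  [terminal]
10. n1.key = 12  [B.ok + 4]
11. n1.live = 3  [B.ok * 3 - 21]
12. n8.val = false  [terminal]
13. n9.lim = 1  [A.live * -1 + 4]
14. n10.lim = 4  [4]
15. n11.val = true  [terminal]
16. n12.mk = "pn"  [terminal]
17. n10.ok = 4  [4]
18. n10.fin = true  [B.lim > 3]
19. n13.val = false  [terminal]
20. n9.ok = -6  [B₀.lim + B₁.ok - 11]
21. n9.fin = true  [B₁.fin or e.val]
22. n0.acc = false  [A.key > 12]
23. n0.tag = "uw"  ["uw"]
24. n0.env = false  [B.fin == false]

false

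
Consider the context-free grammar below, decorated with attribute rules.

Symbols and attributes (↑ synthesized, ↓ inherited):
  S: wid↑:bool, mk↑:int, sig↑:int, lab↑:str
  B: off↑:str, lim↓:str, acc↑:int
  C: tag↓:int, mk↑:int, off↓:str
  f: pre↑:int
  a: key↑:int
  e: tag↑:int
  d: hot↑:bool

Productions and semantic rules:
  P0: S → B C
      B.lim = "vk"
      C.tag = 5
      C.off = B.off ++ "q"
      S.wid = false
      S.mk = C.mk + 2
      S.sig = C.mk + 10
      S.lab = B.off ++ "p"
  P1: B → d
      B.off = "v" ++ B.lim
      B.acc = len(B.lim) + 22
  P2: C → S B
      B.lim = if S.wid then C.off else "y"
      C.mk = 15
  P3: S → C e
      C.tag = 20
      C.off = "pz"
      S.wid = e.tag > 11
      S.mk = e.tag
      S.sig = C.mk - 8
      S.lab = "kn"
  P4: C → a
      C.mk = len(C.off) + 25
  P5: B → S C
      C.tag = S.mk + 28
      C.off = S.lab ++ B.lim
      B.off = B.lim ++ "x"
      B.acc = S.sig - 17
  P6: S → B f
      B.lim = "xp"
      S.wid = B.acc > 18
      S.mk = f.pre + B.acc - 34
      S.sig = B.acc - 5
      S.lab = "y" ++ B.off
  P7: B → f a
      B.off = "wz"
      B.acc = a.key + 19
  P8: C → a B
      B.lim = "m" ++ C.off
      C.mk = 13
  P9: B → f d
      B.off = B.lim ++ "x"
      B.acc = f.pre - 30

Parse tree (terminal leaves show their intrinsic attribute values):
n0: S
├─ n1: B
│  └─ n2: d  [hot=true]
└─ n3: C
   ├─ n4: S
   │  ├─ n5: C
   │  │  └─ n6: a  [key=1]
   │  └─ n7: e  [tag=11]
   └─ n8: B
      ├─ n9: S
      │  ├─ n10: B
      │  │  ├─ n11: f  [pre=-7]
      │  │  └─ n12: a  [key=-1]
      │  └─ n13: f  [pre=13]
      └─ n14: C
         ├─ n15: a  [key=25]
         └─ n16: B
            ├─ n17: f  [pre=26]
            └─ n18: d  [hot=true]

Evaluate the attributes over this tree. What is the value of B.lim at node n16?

"mywzy"

1. n1.lim = "vk"  ["vk"]
2. n2.hot = true  [terminal]
3. n1.off = "vvk"  ["v" ++ B.lim]
4. n1.acc = 24  [len(B.lim) + 22]
5. n3.tag = 5  [5]
6. n3.off = "vvkq"  [B.off ++ "q"]
7. n5.tag = 20  [20]
8. n5.off = "pz"  ["pz"]
9. n6.key = 1  [terminal]
10. n5.mk = 27  [len(C.off) + 25]
11. n7.tag = 11  [terminal]
12. n4.wid = false  [e.tag > 11]
13. n4.mk = 11  [e.tag]
14. n4.sig = 19  [C.mk - 8]
15. n4.lab = "kn"  ["kn"]
16. n8.lim = "y"  [if S.wid then C.off else "y"]
17. n10.lim = "xp"  ["xp"]
18. n11.pre = -7  [terminal]
19. n12.key = -1  [terminal]
20. n10.off = "wz"  ["wz"]
21. n10.acc = 18  [a.key + 19]
22. n13.pre = 13  [terminal]
23. n9.wid = false  [B.acc > 18]
24. n9.mk = -3  [f.pre + B.acc - 34]
25. n9.sig = 13  [B.acc - 5]
26. n9.lab = "ywz"  ["y" ++ B.off]
27. n14.tag = 25  [S.mk + 28]
28. n14.off = "ywzy"  [S.lab ++ B.lim]
29. n15.key = 25  [terminal]
30. n16.lim = "mywzy"  ["m" ++ C.off]
31. n17.pre = 26  [terminal]
32. n18.hot = true  [terminal]
33. n16.off = "mywzyx"  [B.lim ++ "x"]
34. n16.acc = -4  [f.pre - 30]
35. n14.mk = 13  [13]
36. n8.off = "yx"  [B.lim ++ "x"]
37. n8.acc = -4  [S.sig - 17]
38. n3.mk = 15  [15]
39. n0.wid = false  [false]
40. n0.mk = 17  [C.mk + 2]
41. n0.sig = 25  [C.mk + 10]
42. n0.lab = "vvkp"  [B.off ++ "p"]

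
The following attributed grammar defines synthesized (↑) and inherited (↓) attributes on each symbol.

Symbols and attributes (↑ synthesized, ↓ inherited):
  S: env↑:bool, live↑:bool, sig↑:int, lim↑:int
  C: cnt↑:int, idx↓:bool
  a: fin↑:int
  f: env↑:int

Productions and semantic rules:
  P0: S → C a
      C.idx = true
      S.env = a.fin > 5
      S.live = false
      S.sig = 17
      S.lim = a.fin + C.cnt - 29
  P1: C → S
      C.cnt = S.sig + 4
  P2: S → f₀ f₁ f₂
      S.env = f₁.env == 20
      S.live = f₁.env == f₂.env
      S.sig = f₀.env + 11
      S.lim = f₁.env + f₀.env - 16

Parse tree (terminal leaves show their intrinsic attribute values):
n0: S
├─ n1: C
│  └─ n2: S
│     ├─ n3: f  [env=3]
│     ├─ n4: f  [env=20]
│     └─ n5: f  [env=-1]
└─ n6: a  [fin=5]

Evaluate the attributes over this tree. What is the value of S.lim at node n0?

-6

1. n1.idx = true  [true]
2. n3.env = 3  [terminal]
3. n4.env = 20  [terminal]
4. n5.env = -1  [terminal]
5. n2.env = true  [f₁.env == 20]
6. n2.live = false  [f₁.env == f₂.env]
7. n2.sig = 14  [f₀.env + 11]
8. n2.lim = 7  [f₁.env + f₀.env - 16]
9. n1.cnt = 18  [S.sig + 4]
10. n6.fin = 5  [terminal]
11. n0.env = false  [a.fin > 5]
12. n0.live = false  [false]
13. n0.sig = 17  [17]
14. n0.lim = -6  [a.fin + C.cnt - 29]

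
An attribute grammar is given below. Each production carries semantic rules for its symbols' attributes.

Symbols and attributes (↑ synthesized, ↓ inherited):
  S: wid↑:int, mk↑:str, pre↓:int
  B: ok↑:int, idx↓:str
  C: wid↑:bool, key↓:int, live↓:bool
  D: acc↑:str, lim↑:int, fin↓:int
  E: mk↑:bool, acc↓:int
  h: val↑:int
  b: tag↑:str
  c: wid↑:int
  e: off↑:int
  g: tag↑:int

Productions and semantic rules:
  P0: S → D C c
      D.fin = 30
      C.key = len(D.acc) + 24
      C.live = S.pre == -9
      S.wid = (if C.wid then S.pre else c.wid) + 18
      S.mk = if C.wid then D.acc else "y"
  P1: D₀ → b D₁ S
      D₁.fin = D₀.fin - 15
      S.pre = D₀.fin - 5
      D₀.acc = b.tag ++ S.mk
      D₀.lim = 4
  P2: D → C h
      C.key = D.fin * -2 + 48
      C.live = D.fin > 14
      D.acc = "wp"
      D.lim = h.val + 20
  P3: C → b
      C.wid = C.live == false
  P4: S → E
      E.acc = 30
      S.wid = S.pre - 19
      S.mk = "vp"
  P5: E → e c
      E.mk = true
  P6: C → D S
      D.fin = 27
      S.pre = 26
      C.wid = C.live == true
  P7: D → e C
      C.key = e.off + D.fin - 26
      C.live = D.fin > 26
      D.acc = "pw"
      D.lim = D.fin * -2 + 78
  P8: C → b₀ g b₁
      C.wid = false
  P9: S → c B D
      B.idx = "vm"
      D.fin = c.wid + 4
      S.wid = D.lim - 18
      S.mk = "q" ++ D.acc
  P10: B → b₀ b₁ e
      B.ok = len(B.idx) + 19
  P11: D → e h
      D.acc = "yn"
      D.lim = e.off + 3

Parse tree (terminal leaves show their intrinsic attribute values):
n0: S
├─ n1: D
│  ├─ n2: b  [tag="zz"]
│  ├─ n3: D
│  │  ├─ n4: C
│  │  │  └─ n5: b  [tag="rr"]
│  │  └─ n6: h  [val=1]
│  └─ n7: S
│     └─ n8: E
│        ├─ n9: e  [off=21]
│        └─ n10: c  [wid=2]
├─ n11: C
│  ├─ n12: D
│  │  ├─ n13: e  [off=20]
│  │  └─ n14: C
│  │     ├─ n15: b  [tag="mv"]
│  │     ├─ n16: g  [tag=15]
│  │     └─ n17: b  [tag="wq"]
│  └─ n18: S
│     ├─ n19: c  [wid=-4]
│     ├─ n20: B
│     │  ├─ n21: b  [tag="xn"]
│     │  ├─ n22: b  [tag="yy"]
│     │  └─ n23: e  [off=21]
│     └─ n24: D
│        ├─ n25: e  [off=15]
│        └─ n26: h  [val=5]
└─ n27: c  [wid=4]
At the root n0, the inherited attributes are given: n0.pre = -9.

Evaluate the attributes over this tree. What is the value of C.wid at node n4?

false

1. n0.pre = -9  [given at root]
2. n1.fin = 30  [30]
3. n2.tag = "zz"  [terminal]
4. n3.fin = 15  [D₀.fin - 15]
5. n4.key = 18  [D.fin * -2 + 48]
6. n4.live = true  [D.fin > 14]
7. n5.tag = "rr"  [terminal]
8. n4.wid = false  [C.live == false]
9. n6.val = 1  [terminal]
10. n3.acc = "wp"  ["wp"]
11. n3.lim = 21  [h.val + 20]
12. n7.pre = 25  [D₀.fin - 5]
13. n8.acc = 30  [30]
14. n9.off = 21  [terminal]
15. n10.wid = 2  [terminal]
16. n8.mk = true  [true]
17. n7.wid = 6  [S.pre - 19]
18. n7.mk = "vp"  ["vp"]
19. n1.acc = "zzvp"  [b.tag ++ S.mk]
20. n1.lim = 4  [4]
21. n11.key = 28  [len(D.acc) + 24]
22. n11.live = true  [S.pre == -9]
23. n12.fin = 27  [27]
24. n13.off = 20  [terminal]
25. n14.key = 21  [e.off + D.fin - 26]
26. n14.live = true  [D.fin > 26]
27. n15.tag = "mv"  [terminal]
28. n16.tag = 15  [terminal]
29. n17.tag = "wq"  [terminal]
30. n14.wid = false  [false]
31. n12.acc = "pw"  ["pw"]
32. n12.lim = 24  [D.fin * -2 + 78]
33. n18.pre = 26  [26]
34. n19.wid = -4  [terminal]
35. n20.idx = "vm"  ["vm"]
36. n21.tag = "xn"  [terminal]
37. n22.tag = "yy"  [terminal]
38. n23.off = 21  [terminal]
39. n20.ok = 21  [len(B.idx) + 19]
40. n24.fin = 0  [c.wid + 4]
41. n25.off = 15  [terminal]
42. n26.val = 5  [terminal]
43. n24.acc = "yn"  ["yn"]
44. n24.lim = 18  [e.off + 3]
45. n18.wid = 0  [D.lim - 18]
46. n18.mk = "qyn"  ["q" ++ D.acc]
47. n11.wid = true  [C.live == true]
48. n27.wid = 4  [terminal]
49. n0.wid = 9  [(if C.wid then S.pre else c.wid) + 18]
50. n0.mk = "zzvp"  [if C.wid then D.acc else "y"]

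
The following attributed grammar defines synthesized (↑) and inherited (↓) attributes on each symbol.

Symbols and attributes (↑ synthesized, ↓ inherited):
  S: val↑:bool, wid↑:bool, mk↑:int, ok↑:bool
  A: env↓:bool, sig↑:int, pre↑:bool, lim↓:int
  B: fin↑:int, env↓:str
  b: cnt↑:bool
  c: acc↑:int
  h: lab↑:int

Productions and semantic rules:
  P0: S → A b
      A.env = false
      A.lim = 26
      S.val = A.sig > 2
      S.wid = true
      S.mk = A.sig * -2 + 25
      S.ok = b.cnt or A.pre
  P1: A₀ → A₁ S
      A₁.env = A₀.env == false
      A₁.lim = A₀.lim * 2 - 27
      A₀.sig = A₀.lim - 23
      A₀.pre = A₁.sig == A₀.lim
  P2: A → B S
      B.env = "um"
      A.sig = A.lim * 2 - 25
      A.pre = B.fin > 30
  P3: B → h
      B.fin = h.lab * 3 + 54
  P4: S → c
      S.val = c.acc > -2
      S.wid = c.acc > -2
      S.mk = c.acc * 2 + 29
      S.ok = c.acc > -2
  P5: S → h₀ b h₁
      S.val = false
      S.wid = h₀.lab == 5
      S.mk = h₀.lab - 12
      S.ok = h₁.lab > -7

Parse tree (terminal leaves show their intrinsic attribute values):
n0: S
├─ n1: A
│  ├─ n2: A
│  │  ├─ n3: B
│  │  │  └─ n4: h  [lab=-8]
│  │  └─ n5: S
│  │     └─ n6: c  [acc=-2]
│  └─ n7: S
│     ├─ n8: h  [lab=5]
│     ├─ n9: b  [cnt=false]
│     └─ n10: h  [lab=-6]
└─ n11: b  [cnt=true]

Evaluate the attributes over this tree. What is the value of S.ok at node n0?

1. n1.env = false  [false]
2. n1.lim = 26  [26]
3. n2.env = true  [A₀.env == false]
4. n2.lim = 25  [A₀.lim * 2 - 27]
5. n3.env = "um"  ["um"]
6. n4.lab = -8  [terminal]
7. n3.fin = 30  [h.lab * 3 + 54]
8. n6.acc = -2  [terminal]
9. n5.val = false  [c.acc > -2]
10. n5.wid = false  [c.acc > -2]
11. n5.mk = 25  [c.acc * 2 + 29]
12. n5.ok = false  [c.acc > -2]
13. n2.sig = 25  [A.lim * 2 - 25]
14. n2.pre = false  [B.fin > 30]
15. n8.lab = 5  [terminal]
16. n9.cnt = false  [terminal]
17. n10.lab = -6  [terminal]
18. n7.val = false  [false]
19. n7.wid = true  [h₀.lab == 5]
20. n7.mk = -7  [h₀.lab - 12]
21. n7.ok = true  [h₁.lab > -7]
22. n1.sig = 3  [A₀.lim - 23]
23. n1.pre = false  [A₁.sig == A₀.lim]
24. n11.cnt = true  [terminal]
25. n0.val = true  [A.sig > 2]
26. n0.wid = true  [true]
27. n0.mk = 19  [A.sig * -2 + 25]
28. n0.ok = true  [b.cnt or A.pre]

true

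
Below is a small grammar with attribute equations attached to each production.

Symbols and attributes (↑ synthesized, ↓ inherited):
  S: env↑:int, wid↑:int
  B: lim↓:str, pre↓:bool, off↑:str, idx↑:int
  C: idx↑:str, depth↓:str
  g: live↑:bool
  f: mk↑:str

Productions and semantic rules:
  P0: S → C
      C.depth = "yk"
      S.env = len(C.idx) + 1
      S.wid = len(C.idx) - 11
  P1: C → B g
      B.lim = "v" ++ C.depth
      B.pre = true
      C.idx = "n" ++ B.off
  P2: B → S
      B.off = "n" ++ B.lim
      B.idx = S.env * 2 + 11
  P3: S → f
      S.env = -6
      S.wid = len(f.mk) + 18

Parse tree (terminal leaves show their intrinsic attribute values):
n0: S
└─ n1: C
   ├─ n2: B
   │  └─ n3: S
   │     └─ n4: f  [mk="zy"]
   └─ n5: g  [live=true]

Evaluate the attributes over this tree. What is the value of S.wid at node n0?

-6

1. n1.depth = "yk"  ["yk"]
2. n2.lim = "vyk"  ["v" ++ C.depth]
3. n2.pre = true  [true]
4. n4.mk = "zy"  [terminal]
5. n3.env = -6  [-6]
6. n3.wid = 20  [len(f.mk) + 18]
7. n2.off = "nvyk"  ["n" ++ B.lim]
8. n2.idx = -1  [S.env * 2 + 11]
9. n5.live = true  [terminal]
10. n1.idx = "nnvyk"  ["n" ++ B.off]
11. n0.env = 6  [len(C.idx) + 1]
12. n0.wid = -6  [len(C.idx) - 11]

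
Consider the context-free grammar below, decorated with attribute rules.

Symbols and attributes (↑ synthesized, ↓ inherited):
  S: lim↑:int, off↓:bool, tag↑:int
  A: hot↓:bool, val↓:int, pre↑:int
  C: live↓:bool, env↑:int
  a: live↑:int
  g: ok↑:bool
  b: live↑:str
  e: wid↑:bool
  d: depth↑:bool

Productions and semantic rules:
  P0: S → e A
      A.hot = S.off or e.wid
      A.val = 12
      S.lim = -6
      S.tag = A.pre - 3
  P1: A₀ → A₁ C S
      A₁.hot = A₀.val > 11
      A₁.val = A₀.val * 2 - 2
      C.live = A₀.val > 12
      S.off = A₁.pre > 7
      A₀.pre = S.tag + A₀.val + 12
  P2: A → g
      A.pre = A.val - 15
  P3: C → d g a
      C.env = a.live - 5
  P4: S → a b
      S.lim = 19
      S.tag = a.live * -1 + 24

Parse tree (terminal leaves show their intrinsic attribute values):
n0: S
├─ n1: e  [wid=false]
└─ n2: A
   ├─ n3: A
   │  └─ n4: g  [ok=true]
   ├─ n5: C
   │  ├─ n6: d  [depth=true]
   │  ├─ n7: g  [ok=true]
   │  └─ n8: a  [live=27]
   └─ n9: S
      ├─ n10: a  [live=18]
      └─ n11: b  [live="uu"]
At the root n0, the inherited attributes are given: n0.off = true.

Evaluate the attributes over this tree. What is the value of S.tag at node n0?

1. n0.off = true  [given at root]
2. n1.wid = false  [terminal]
3. n2.hot = true  [S.off or e.wid]
4. n2.val = 12  [12]
5. n3.hot = true  [A₀.val > 11]
6. n3.val = 22  [A₀.val * 2 - 2]
7. n4.ok = true  [terminal]
8. n3.pre = 7  [A.val - 15]
9. n5.live = false  [A₀.val > 12]
10. n6.depth = true  [terminal]
11. n7.ok = true  [terminal]
12. n8.live = 27  [terminal]
13. n5.env = 22  [a.live - 5]
14. n9.off = false  [A₁.pre > 7]
15. n10.live = 18  [terminal]
16. n11.live = "uu"  [terminal]
17. n9.lim = 19  [19]
18. n9.tag = 6  [a.live * -1 + 24]
19. n2.pre = 30  [S.tag + A₀.val + 12]
20. n0.lim = -6  [-6]
21. n0.tag = 27  [A.pre - 3]

27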